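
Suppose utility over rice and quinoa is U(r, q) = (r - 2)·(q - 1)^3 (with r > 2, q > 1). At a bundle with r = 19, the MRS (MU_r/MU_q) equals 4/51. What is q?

q = 5

MU_r = (q−1)^3, MU_q = 3·(r−2)·(q−1)^2.
MRS = (1/3)·(q−1)/(r−2).
Substitute r = 19: MRS = (q − 1)/51. Setting this equal to 4/51 gives q − 1 = (4/51)·51 = 4, so q = 5.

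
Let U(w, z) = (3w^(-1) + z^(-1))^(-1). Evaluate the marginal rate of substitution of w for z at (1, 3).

For CES with ρ = -1, MRS = (3/1)·(z/w)^2.
At (1, 3): MRS = 27.
The indifference curve has slope −27 at this bundle.

MRS = 27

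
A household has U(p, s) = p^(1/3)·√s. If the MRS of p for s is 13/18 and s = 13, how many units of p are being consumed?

MU_p = 1/3·p^(-2/3)·√s and MU_s = 0.5·p^(1/3)·s^(-0.5).
MRS = MU_p/MU_s = (2/3)·s/p.
Substitute s = 13: MRS = (26/3)/p. Setting (26/3)/p = 13/18 gives p = (26/3)/(13/18) = 12.

p = 12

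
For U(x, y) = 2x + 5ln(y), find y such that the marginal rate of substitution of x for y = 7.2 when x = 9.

MU_x = 2, MU_y = 5/y.
MRS = 2 ÷ (5/y).
MRS depends only on y: 0.4·y = 7.2 ⇒ y = 7.2/0.4 = 18.

y = 18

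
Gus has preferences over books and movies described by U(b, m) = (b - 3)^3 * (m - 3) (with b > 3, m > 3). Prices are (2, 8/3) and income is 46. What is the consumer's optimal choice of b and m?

MU_b = 3·(b−3)^2·(m−3), MU_m = (b−3)^3.
MRS = (3/1)·(m−3)/(b−3).
Tangency: set MRS = p_b/p_m = 2/(8/3) = 0.75.
So (3/1)·(m − 3)/(b − 3) = 0.75, i.e. (m − 3) = 0.25·(b − 3).
Rewrite the budget in excess-of-subsistence terms: 2·(b − 3) + (8/3)·(m − 3) = 46 − 2·3 − (8/3)·3 = 32.
Substituting, (8/3)·(b − 3) = 32, so b − 3 = 12 and b* = 15.
Then m − 3 = 0.25·12 = 3, so m* = 6.

b* = 15, m* = 6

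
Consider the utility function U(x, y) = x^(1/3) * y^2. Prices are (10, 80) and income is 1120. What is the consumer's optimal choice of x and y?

MU_x = 1/3·x^(-2/3)·y^2 and MU_y = 2·x^(1/3)·y.
MRS = MU_x/MU_y = (1/6)·y/x.
Tangency: set MRS = p_x/p_y = 10/80 = 0.125.
So (1/6)·y/x = 0.125, i.e. y = 0.75·x.
Substitute into the budget 10·x + 80·y = 1120: 70·x = 1120, so x* = 16.
Then y* = 0.75·16 = 12.

x* = 16, y* = 12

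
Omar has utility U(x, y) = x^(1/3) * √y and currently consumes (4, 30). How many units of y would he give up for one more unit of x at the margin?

MU_x = 1/3·x^(-2/3)·√y and MU_y = 0.5·x^(1/3)·y^(-0.5).
MRS = MU_x/MU_y = (2/3)·y/x.
At (4, 30): MRS = 5.
So at (4, 30) the consumer would give up 5 units of y for one more unit of x.

MRS = 5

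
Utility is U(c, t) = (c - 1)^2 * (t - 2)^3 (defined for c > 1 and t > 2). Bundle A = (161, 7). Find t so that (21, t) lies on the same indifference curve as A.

U(161, 7) = 3200000.
Set U(21, t) = 3200000 and solve.
With c = 21: (21 − 1)^2 = 400, so (t − 2)^3 = 3200000/400 = 8000.
Taking the cube root (with t > 2): t − 2 = 20, so t = 22.
Check: U(21, 22) = 3200000.

t = 22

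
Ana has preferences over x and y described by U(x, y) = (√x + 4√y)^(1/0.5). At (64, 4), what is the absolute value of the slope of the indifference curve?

MRS = 1/16

For CES with ρ = 0.5, MRS = (1/4)·√(y/x).
At (64, 4): MRS = 1/16.
So at (64, 4) the consumer would give up 1/16 units of y for one more unit of x.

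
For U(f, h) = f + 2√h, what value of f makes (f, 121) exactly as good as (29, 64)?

U(29, 64) = 45.
Set U(f, 121) = 45 and solve.
With h = 121: √121 = 11, so f = 45 − 2·11 = 23.
Check: U(23, 121) = 45.

f = 23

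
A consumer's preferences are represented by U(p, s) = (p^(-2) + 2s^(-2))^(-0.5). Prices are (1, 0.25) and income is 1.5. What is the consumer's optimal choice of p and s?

For CES with ρ = -2, MRS = (1/2)·(s/p)^3.
Tangency: set MRS = p_p/p_s = 1/0.25 = 4.
So (s/p)^3 = 8; taking the cube root, s/p = 2, i.e. s = 2·p.
Substitute into the budget 1·p + 0.25·s = 1.5: 1.5·p = 1.5, so p* = 1 and s* = 2·1 = 2.

p* = 1, s* = 2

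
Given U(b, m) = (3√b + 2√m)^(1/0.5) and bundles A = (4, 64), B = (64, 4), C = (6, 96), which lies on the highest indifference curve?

Evaluate utility at each bundle:
U(A) = 484.000.
U(B) = 784.000.
U(C) = 726.000.
Highest utility is B, so B ≻ C ≻ A.

Bundle B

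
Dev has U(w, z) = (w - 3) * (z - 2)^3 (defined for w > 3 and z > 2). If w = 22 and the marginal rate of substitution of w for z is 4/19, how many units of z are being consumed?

MU_w = (z−2)^3, MU_z = 3·(w−3)·(z−2)^2.
MRS = (1/3)·(z−2)/(w−3).
Substitute w = 22: MRS = (z − 2)/57. Setting this equal to 4/19 gives z − 2 = (4/19)·57 = 12, so z = 14.

z = 14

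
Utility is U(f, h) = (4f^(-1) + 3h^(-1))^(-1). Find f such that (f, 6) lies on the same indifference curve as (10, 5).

f = 8

U depends on (f, h) only through S = 4f^(-1) + 3h^(-1), so equal utility means equal S. At (10, 5): S = 1.
With h = 6: 3·6^(-1) = 0.5, so 4f^(-1) = 1 − 0.5 = 0.5, i.e. f^(-1) = 0.125.
Hence f = 1/0.125 = 8.
Check: U(8, 6) = 1.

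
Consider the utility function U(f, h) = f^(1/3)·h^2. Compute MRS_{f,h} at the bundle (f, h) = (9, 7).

MRS = 7/54

MU_f = 1/3·f^(-2/3)·h^2 and MU_h = 2·f^(1/3)·h.
MRS = MU_f/MU_h = (1/6)·h/f.
At (9, 7): MRS = 7/54.
The indifference curve has slope −7/54 at this bundle.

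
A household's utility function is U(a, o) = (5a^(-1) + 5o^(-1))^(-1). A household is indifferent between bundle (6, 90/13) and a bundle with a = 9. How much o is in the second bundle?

U depends on (a, o) only through S = 5a^(-1) + 5o^(-1), so equal utility means equal S. At (6, 90/13): S = 14/9.
With a = 9: 5·9^(-1) = 5/9, so 5o^(-1) = 14/9 − 5/9 = 1, i.e. o^(-1) = 0.2.
Hence o = 1/0.2 = 5.
Check: U(9, 5) = 0.6429.

o = 5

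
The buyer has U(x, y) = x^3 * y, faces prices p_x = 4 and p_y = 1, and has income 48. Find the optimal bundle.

MU_x = 3·x^2·y and MU_y = x^3.
MRS = MU_x/MU_y = (3/1)·y/x.
Tangency: set MRS = p_x/p_y = 4/1 = 4.
So (3/1)·y/x = 4, i.e. y = (4/3)·x.
Substitute into the budget 4·x + 1·y = 48: (16/3)·x = 48, so x* = 9.
Then y* = (4/3)·9 = 12.

x* = 9, y* = 12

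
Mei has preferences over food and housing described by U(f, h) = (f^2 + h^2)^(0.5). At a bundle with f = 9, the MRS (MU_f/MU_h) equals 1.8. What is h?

For CES with ρ = 2, MRS = (h/f)^(-1).
Setting (h/9)^(-1) = 1.8 gives h/9 = 5/9 and h = 5.

h = 5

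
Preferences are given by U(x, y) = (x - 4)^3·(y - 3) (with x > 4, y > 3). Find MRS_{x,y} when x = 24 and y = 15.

MU_x = 3·(x−4)^2·(y−3), MU_y = (x−4)^3.
MRS = (3/1)·(y−3)/(x−4).
At (24, 15): MRS = 1.8.
The indifference curve has slope −1.8 at this bundle.

MRS = 1.8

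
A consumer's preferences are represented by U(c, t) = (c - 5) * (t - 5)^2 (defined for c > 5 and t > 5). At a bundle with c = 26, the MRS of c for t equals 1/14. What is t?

MU_c = (t−5)^2, MU_t = 2·(c−5)·(t−5).
MRS = (1/2)·(t−5)/(c−5).
Substitute c = 26: MRS = (t − 5)/42. Setting this equal to 1/14 gives t − 5 = (1/14)·42 = 3, so t = 8.

t = 8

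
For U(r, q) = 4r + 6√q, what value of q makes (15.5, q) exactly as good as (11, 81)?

q = 36

U(11, 81) = 98.
Set U(15.5, q) = 98 and solve.
With r = 15.5: 6√q = 98 − 4·15.5 = 36, so √q = 6 and q = 36.
Check: U(15.5, 36) = 98.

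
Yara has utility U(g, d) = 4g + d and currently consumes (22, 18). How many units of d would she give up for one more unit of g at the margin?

MRS = 4

MU_g = 4, MU_d = 1, so MRS = 4/1 = 4 at every bundle.
At (22, 18): MRS = 4.
That is, one extra unit of g is worth 4 units of d at the margin.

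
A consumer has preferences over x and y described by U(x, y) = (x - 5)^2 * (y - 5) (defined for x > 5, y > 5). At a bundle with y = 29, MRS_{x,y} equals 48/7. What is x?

x = 12

MU_x = 2·(x−5)·(y−5), MU_y = (x−5)^2.
MRS = (2/1)·(y−5)/(x−5).
Substitute y = 29: MRS = 48/(x − 5). Setting this equal to 48/7 gives x − 5 = 48/(48/7) = 7, so x = 12.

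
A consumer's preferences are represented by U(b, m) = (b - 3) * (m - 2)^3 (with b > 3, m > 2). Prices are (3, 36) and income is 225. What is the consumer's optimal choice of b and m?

b* = 15, m* = 5

MU_b = (m−2)^3, MU_m = 3·(b−3)·(m−2)^2.
MRS = (1/3)·(m−2)/(b−3).
Tangency: set MRS = p_b/p_m = 3/36 = 1/12.
So (1/3)·(m − 2)/(b − 3) = 1/12, i.e. (m − 2) = 0.25·(b − 3).
Rewrite the budget in excess-of-subsistence terms: 3·(b − 3) + 36·(m − 2) = 225 − 3·3 − 36·2 = 144.
Substituting, 12·(b − 3) = 144, so b − 3 = 12 and b* = 15.
Then m − 2 = 0.25·12 = 3, so m* = 5.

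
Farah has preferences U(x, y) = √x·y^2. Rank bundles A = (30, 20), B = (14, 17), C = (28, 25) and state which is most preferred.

Bundle C

Evaluate utility at each bundle:
U(A) = 2190.890.
U(B) = 1081.339.
U(C) = 3307.189.
Highest utility is C, so C ≻ A ≻ B.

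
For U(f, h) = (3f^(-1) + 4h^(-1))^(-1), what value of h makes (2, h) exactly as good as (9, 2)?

U depends on (f, h) only through S = 3f^(-1) + 4h^(-1), so equal utility means equal S. At (9, 2): S = 7/3.
With f = 2: 3·2^(-1) = 1.5, so 4h^(-1) = 7/3 − 1.5 = 5/6, i.e. h^(-1) = 5/24.
Hence h = 1/(5/24) = 4.8.
Check: U(2, 4.8) = 0.4286.

h = 4.8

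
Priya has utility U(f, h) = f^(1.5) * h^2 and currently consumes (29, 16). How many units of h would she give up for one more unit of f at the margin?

MRS = 12/29

MU_f = 1.5·√f·h^2 and MU_h = 2·f^(1.5)·h.
MRS = MU_f/MU_h = (0.75)·h/f.
At (29, 16): MRS = 12/29.
That is, one extra unit of f is worth 12/29 units of h at the margin.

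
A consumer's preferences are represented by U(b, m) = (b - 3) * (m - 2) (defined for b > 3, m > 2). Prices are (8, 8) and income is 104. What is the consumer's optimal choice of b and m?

MU_b = (m−2), MU_m = (b−3).
MRS = (m−2)/(b−3).
Tangency: set MRS = p_b/p_m = 8/8 = 1.
So (m − 2)/(b − 3) = 1, i.e. (m − 2) = (b − 3).
Rewrite the budget in excess-of-subsistence terms: 8·(b − 3) + 8·(m − 2) = 104 − 8·3 − 8·2 = 64.
Substituting, 16·(b − 3) = 64, so b − 3 = 4 and b* = 7.
Then m − 2 = 4, so m* = 6.

b* = 7, m* = 6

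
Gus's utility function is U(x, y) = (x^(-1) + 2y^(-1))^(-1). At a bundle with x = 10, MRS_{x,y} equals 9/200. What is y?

For CES with ρ = -1, MRS = (1/2)·(y/x)^2.
Setting (1/2)·(y/10)^2 = 9/200 gives (y/10)^2 = 9/100, so y/10 = 0.3 and y = 3.

y = 3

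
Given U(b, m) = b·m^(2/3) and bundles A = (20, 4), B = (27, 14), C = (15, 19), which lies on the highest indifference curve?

Bundle B

Evaluate utility at each bundle:
U(A) = 50.397.
U(B) = 156.837.
U(C) = 106.806.
Highest utility is B, so B ≻ C ≻ A.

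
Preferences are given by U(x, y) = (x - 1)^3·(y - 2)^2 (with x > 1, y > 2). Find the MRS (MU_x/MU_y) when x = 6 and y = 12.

MU_x = 3·(x−1)^2·(y−2)^2, MU_y = 2·(x−1)^3·(y−2).
MRS = (3/2)·(y−2)/(x−1).
At (6, 12): MRS = 3.
The indifference curve has slope −3 at this bundle.

MRS = 3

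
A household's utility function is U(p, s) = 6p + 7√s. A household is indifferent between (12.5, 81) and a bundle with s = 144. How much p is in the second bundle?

U(12.5, 81) = 138.
Set U(p, 144) = 138 and solve.
With s = 144: √144 = 12, so 6p = 138 − 7·12 = 54 and p = 9.
Check: U(9, 144) = 138.

p = 9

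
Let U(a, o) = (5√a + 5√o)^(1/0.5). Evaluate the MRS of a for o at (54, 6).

MRS = 1/3

For CES with ρ = 0.5, MRS = √(o/a).
At (54, 6): MRS = 1/3.
The indifference curve has slope −1/3 at this bundle.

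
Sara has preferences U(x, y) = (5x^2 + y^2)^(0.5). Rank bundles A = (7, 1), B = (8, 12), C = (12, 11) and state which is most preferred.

Bundle C

Evaluate utility at each bundle:
U(A) = 15.684.
U(B) = 21.541.
U(C) = 29.000.
Highest utility is C, so C ≻ B ≻ A.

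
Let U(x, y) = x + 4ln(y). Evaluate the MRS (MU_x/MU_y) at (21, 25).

MRS = 6.25

MU_x = 1, MU_y = 4/y.
MRS = 1 ÷ (4/y).
At (21, 25): MRS = 6.25.
That is, one extra unit of x is worth 6.25 units of y at the margin.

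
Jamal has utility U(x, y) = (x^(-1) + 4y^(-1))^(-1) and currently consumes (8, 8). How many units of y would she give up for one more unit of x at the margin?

For CES with ρ = -1, MRS = (1/4)·(y/x)^2.
At (8, 8): MRS = 0.25.
So at (8, 8) the consumer would give up 0.25 units of y for one more unit of x.

MRS = 0.25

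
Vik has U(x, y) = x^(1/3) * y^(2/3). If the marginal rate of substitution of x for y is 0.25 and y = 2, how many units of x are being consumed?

MU_x = 1/3·x^(-2/3)·y^(2/3) and MU_y = 2/3·x^(1/3)·y^(-1/3).
MRS = MU_x/MU_y = (0.5)·y/x.
Substitute y = 2: MRS = 1/x. Setting 1/x = 0.25 gives x = 1/0.25 = 4.

x = 4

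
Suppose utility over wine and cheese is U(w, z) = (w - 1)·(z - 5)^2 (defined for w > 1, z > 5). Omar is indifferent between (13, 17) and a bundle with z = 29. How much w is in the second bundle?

w = 4

U(13, 17) = 1728.
Set U(w, 29) = 1728 and solve.
With z = 29: (29 − 5)^2 = 576, so (w − 1) = 1728/576 = 3.
So w = 1 + 3 = 4.
Check: U(4, 29) = 1728.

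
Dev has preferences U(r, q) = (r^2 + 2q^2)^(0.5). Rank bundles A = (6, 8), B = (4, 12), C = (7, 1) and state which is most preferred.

Bundle B

Evaluate utility at each bundle:
U(A) = 12.806.
U(B) = 17.436.
U(C) = 7.141.
Highest utility is B, so B ≻ A ≻ C.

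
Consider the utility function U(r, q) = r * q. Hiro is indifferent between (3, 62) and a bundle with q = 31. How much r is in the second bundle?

r = 6

U(3, 62) = 186.
Set U(r, 31) = 186 and solve.
With q = 31: r = 186/31 = 6.
Check: U(6, 31) = 186.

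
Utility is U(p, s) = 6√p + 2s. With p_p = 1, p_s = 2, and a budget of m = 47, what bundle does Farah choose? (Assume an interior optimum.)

MU_p = 6/(2√p), MU_s = 2.
MRS = 6/(2√p) ÷ 2.
Tangency: set MRS = p_p/p_s = 1/2 = 0.5.
MRS depends only on p: 1.5/√p = 0.5 ⇒ √p = 1.5/0.5 = 3 ⇒ p* = 9.
From the budget, 2·s = 47 − 1·9 = 38, so s* = 19.

p* = 9, s* = 19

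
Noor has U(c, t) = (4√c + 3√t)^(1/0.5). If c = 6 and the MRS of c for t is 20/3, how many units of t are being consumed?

t = 150

For CES with ρ = 0.5, MRS = (4/3)·√(t/c).
Setting (4/3)·√(t/6) = 20/3 gives √(t/6) = 5, so t/6 = 25 and t = 150.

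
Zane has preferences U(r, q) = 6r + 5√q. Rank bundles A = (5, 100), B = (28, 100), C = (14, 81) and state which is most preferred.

Bundle B

Evaluate utility at each bundle:
U(A) = 80.000.
U(B) = 218.000.
U(C) = 129.000.
Highest utility is B, so B ≻ C ≻ A.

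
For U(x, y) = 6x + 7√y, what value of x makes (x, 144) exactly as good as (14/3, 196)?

x = 7

U(14/3, 196) = 126.
Set U(x, 144) = 126 and solve.
With y = 144: √144 = 12, so 6x = 126 − 7·12 = 42 and x = 7.
Check: U(7, 144) = 126.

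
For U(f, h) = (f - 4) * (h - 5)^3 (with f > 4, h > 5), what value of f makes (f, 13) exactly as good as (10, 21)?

f = 52

U(10, 21) = 24576.
Set U(f, 13) = 24576 and solve.
With h = 13: (13 − 5)^3 = 512, so (f − 4) = 24576/512 = 48.
So f = 4 + 48 = 52.
Check: U(52, 13) = 24576.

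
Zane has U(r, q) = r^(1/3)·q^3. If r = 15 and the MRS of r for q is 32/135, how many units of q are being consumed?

q = 32

MU_r = 1/3·r^(-2/3)·q^3 and MU_q = 3·r^(1/3)·q^2.
MRS = MU_r/MU_q = (1/9)·q/r.
Substitute r = 15: MRS = q/135. Setting q/135 = 32/135 gives q = (32/135)·135 = 32.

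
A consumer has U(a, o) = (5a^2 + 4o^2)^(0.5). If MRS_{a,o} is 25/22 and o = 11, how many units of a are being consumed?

For CES with ρ = 2, MRS = (5/4)·(o/a)^(-1).
Setting (5/4)·(11/a)^(-1) = 25/22 gives (11/a)^(-1) = 10/11, so 11/a = 1.1 and a = 10.

a = 10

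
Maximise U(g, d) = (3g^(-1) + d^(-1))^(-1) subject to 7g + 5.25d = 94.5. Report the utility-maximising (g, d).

g* = 9, d* = 6

For CES with ρ = -1, MRS = (3/1)·(d/g)^2.
Tangency: set MRS = p_g/p_d = 7/5.25 = 4/3.
So (d/g)^2 = 4/9; taking the square root, d/g = 2/3, i.e. d = (2/3)·g.
Substitute into the budget 7·g + 5.25·d = 94.5: 10.5·g = 94.5, so g* = 9 and d* = (2/3)·9 = 6.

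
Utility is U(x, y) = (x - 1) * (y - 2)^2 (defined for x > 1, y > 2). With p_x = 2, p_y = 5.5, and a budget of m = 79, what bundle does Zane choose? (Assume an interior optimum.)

x* = 12, y* = 10

MU_x = (y−2)^2, MU_y = 2·(x−1)·(y−2).
MRS = (1/2)·(y−2)/(x−1).
Tangency: set MRS = p_x/p_y = 2/5.5 = 4/11.
So (1/2)·(y − 2)/(x − 1) = 4/11, i.e. (y − 2) = (8/11)·(x − 1).
Rewrite the budget in excess-of-subsistence terms: 2·(x − 1) + 5.5·(y − 2) = 79 − 2·1 − 5.5·2 = 66.
Substituting, 6·(x − 1) = 66, so x − 1 = 11 and x* = 12.
Then y − 2 = (8/11)·11 = 8, so y* = 10.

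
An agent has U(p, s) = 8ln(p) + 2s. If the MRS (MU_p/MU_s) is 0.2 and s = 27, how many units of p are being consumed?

MU_p = 8/p, MU_s = 2.
MRS = 8/p ÷ 2.
MRS depends only on p: 4/p = 0.2 ⇒ p = 4/0.2 = 20.

p = 20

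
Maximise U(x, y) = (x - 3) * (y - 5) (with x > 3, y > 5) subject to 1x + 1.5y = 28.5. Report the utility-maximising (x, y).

x* = 12, y* = 11

MU_x = (y−5), MU_y = (x−3).
MRS = (y−5)/(x−3).
Tangency: set MRS = p_x/p_y = 1/1.5 = 2/3.
So (y − 5)/(x − 3) = 2/3, i.e. (y − 5) = (2/3)·(x − 3).
Rewrite the budget in excess-of-subsistence terms: 1·(x − 3) + 1.5·(y − 5) = 28.5 − 1·3 − 1.5·5 = 18.
Substituting, 2·(x − 3) = 18, so x − 3 = 9 and x* = 12.
Then y − 5 = (2/3)·9 = 6, so y* = 11.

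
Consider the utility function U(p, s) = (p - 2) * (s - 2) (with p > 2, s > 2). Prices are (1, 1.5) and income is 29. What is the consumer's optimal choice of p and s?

p* = 14, s* = 10

MU_p = (s−2), MU_s = (p−2).
MRS = (s−2)/(p−2).
Tangency: set MRS = p_p/p_s = 1/1.5 = 2/3.
So (s − 2)/(p − 2) = 2/3, i.e. (s − 2) = (2/3)·(p − 2).
Rewrite the budget in excess-of-subsistence terms: 1·(p − 2) + 1.5·(s − 2) = 29 − 1·2 − 1.5·2 = 24.
Substituting, 2·(p − 2) = 24, so p − 2 = 12 and p* = 14.
Then s − 2 = (2/3)·12 = 8, so s* = 10.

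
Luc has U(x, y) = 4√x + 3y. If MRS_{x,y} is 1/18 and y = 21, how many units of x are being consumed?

x = 144

MU_x = 4/(2√x), MU_y = 3.
MRS = 4/(2√x) ÷ 3.
MRS depends only on x: (2/3)/√x = 1/18 ⇒ √x = (2/3)/(1/18) = 12 ⇒ x = 144.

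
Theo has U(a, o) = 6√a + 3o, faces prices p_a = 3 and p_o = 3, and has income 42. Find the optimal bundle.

MU_a = 6/(2√a), MU_o = 3.
MRS = 6/(2√a) ÷ 3.
Tangency: set MRS = p_a/p_o = 3/3 = 1.
MRS depends only on a: 1/√a = 1 ⇒ √a = 1/1 = 1 ⇒ a* = 1.
From the budget, 3·o = 42 − 3·1 = 39, so o* = 13.

a* = 1, o* = 13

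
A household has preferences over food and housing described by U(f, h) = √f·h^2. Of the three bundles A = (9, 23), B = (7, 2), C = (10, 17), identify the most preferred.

Bundle A

Evaluate utility at each bundle:
U(A) = 1587.000.
U(B) = 10.583.
U(C) = 913.898.
Highest utility is A, so A ≻ C ≻ B.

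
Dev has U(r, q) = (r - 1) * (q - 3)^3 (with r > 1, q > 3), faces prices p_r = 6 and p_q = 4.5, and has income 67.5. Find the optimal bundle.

r* = 3, q* = 11

MU_r = (q−3)^3, MU_q = 3·(r−1)·(q−3)^2.
MRS = (1/3)·(q−3)/(r−1).
Tangency: set MRS = p_r/p_q = 6/4.5 = 4/3.
So (1/3)·(q − 3)/(r − 1) = 4/3, i.e. (q − 3) = 4·(r − 1).
Rewrite the budget in excess-of-subsistence terms: 6·(r − 1) + 4.5·(q − 3) = 67.5 − 6·1 − 4.5·3 = 48.
Substituting, 24·(r − 1) = 48, so r − 1 = 2 and r* = 3.
Then q − 3 = 4·2 = 8, so q* = 11.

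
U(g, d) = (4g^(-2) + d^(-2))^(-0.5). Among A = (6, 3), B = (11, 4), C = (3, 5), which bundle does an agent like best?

Evaluate utility at each bundle:
U(A) = 2.121.
U(B) = 3.235.
U(C) = 1.437.
Highest utility is B, so B ≻ A ≻ C.

Bundle B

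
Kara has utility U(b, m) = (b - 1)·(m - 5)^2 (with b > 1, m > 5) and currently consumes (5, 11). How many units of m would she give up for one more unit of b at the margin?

MU_b = (m−5)^2, MU_m = 2·(b−1)·(m−5).
MRS = (1/2)·(m−5)/(b−1).
At (5, 11): MRS = 0.75.
That is, one extra unit of b is worth 0.75 units of m at the margin.

MRS = 0.75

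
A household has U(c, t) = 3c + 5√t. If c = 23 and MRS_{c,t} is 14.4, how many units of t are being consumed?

t = 144

MU_c = 3, MU_t = 5/(2√t).
MRS = 3 ÷ (5/(2√t)).
MRS depends only on t: 1.2·√t = 14.4 ⇒ √t = 14.4/1.2 = 12 ⇒ t = 144.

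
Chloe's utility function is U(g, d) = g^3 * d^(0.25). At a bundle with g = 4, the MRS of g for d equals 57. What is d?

MU_g = 3·g^2·d^(0.25) and MU_d = 0.25·g^3·d^(-0.75).
MRS = MU_g/MU_d = (12)·d/g.
Substitute g = 4: MRS = d/(1/3). Setting d/(1/3) = 57 gives d = 57·(1/3) = 19.

d = 19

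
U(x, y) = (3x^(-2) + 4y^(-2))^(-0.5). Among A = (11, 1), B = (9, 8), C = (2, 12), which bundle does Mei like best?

Bundle B

Evaluate utility at each bundle:
U(A) = 0.498.
U(B) = 3.170.
U(C) = 1.134.
Highest utility is B, so B ≻ C ≻ A.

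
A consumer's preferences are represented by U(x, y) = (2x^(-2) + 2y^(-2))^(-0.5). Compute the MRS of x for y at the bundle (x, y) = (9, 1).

MRS = 1/729

For CES with ρ = -2, MRS = (y/x)^3.
At (9, 1): MRS = 1/729.
That is, one extra unit of x is worth 1/729 units of y at the margin.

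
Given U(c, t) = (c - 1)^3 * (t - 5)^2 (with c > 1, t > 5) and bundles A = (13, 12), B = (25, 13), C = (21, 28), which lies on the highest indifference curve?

Bundle C

Evaluate utility at each bundle:
U(A) = 84672.
U(B) = 884736.
U(C) = 4232000.
Highest utility is C, so C ≻ B ≻ A.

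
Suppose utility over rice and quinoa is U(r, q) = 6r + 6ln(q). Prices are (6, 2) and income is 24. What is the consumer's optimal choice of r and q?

MU_r = 6, MU_q = 6/q.
MRS = 6 ÷ (6/q).
Tangency: set MRS = p_r/p_q = 6/2 = 3.
MRS depends only on q: q = 3 ⇒ q* = 3.
From the budget, 6·r = 24 − 2·3 = 18, so r* = 3.

r* = 3, q* = 3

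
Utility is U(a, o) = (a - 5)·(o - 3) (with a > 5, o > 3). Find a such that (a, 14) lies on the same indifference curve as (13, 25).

U(13, 25) = 176.
Set U(a, 14) = 176 and solve.
With o = 14: (14 − 3) = 11, so (a − 5) = 176/11 = 16.
So a = 5 + 16 = 21.
Check: U(21, 14) = 176.

a = 21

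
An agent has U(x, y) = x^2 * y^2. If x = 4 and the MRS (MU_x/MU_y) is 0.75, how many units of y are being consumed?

MU_x = 2·x·y^2 and MU_y = 2·x^2·y.
MRS = MU_x/MU_y = y/x.
Substitute x = 4: MRS = y/4. Setting y/4 = 0.75 gives y = 0.75·4 = 3.

y = 3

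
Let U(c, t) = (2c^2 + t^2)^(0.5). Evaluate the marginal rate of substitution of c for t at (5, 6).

For CES with ρ = 2, MRS = (2/1)·(t/c)^(-1).
At (5, 6): MRS = 5/3.
The indifference curve has slope −5/3 at this bundle.

MRS = 5/3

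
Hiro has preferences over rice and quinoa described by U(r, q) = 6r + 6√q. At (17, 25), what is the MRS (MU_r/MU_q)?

MU_r = 6, MU_q = 6/(2√q).
MRS = 6 ÷ (6/(2√q)).
At (17, 25): MRS = 10.
The indifference curve has slope −10 at this bundle.

MRS = 10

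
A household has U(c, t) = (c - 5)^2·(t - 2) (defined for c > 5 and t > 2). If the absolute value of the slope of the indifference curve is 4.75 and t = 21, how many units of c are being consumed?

c = 13

MU_c = 2·(c−5)·(t−2), MU_t = (c−5)^2.
MRS = (2/1)·(t−2)/(c−5).
Substitute t = 21: MRS = 38/(c − 5). Setting this equal to 4.75 gives c − 5 = 38/4.75 = 8, so c = 13.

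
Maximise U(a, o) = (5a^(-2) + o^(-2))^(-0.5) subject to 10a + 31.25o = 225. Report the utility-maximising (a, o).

a* = 10, o* = 4

For CES with ρ = -2, MRS = (5/1)·(o/a)^3.
Tangency: set MRS = p_a/p_o = 10/31.25 = 8/25.
So (o/a)^3 = 8/125; taking the cube root, o/a = 0.4, i.e. o = 0.4·a.
Substitute into the budget 10·a + 31.25·o = 225: 22.5·a = 225, so a* = 10 and o* = 0.4·10 = 4.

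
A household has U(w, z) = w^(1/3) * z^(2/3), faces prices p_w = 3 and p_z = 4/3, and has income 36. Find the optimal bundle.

w* = 4, z* = 18

MU_w = 1/3·w^(-2/3)·z^(2/3) and MU_z = 2/3·w^(1/3)·z^(-1/3).
MRS = MU_w/MU_z = (0.5)·z/w.
Tangency: set MRS = p_w/p_z = 3/(4/3) = 2.25.
So (0.5)·z/w = 2.25, i.e. z = 4.5·w.
Substitute into the budget 3·w + (4/3)·z = 36: 9·w = 36, so w* = 4.
Then z* = 4.5·4 = 18.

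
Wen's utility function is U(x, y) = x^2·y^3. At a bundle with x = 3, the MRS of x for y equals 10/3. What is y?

MU_x = 2·x·y^3 and MU_y = 3·x^2·y^2.
MRS = MU_x/MU_y = (2/3)·y/x.
Substitute x = 3: MRS = y/4.5. Setting y/4.5 = 10/3 gives y = (10/3)·4.5 = 15.

y = 15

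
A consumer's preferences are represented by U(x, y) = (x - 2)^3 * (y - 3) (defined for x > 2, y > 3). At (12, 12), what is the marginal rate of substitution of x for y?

MU_x = 3·(x−2)^2·(y−3), MU_y = (x−2)^3.
MRS = (3/1)·(y−3)/(x−2).
At (12, 12): MRS = 2.7.
The indifference curve has slope −2.7 at this bundle.

MRS = 2.7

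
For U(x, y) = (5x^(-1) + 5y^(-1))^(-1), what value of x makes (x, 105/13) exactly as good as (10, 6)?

U depends on (x, y) only through S = 5x^(-1) + 5y^(-1), so equal utility means equal S. At (10, 6): S = 4/3.
With y = 105/13: 5·(105/13)^(-1) = 13/21, so 5x^(-1) = 4/3 − 13/21 = 5/7, i.e. x^(-1) = 1/7.
Hence x = 1/(1/7) = 7.
Check: U(7, 105/13) = 0.75.

x = 7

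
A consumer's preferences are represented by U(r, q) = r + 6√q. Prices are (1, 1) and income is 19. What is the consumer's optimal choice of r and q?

r* = 10, q* = 9

MU_r = 1, MU_q = 6/(2√q).
MRS = 1 ÷ (6/(2√q)).
Tangency: set MRS = p_r/p_q = 1/1 = 1.
MRS depends only on q: (1/3)·√q = 1 ⇒ √q = 1/(1/3) = 3 ⇒ q* = 9.
From the budget, 1·r = 19 − 1·9 = 10, so r* = 10.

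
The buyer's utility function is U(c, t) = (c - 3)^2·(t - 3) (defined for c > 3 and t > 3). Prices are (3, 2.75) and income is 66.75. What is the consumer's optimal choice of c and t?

MU_c = 2·(c−3)·(t−3), MU_t = (c−3)^2.
MRS = (2/1)·(t−3)/(c−3).
Tangency: set MRS = p_c/p_t = 3/2.75 = 12/11.
So (2/1)·(t − 3)/(c − 3) = 12/11, i.e. (t − 3) = (6/11)·(c − 3).
Rewrite the budget in excess-of-subsistence terms: 3·(c − 3) + 2.75·(t − 3) = 66.75 − 3·3 − 2.75·3 = 49.5.
Substituting, 4.5·(c − 3) = 49.5, so c − 3 = 11 and c* = 14.
Then t − 3 = (6/11)·11 = 6, so t* = 9.

c* = 14, t* = 9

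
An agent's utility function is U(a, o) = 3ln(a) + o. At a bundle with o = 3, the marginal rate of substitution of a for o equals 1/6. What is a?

MU_a = 3/a, MU_o = 1.
MRS = 3/a ÷ 1.
MRS depends only on a: 3/a = 1/6 ⇒ a = 3/(1/6) = 18.

a = 18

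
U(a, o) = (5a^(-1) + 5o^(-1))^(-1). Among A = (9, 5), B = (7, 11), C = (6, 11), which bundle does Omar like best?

Evaluate utility at each bundle:
U(A) = 0.643.
U(B) = 0.856.
U(C) = 0.776.
Highest utility is B, so B ≻ C ≻ A.

Bundle B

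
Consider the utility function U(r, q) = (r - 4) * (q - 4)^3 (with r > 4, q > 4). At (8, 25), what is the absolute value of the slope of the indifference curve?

MU_r = (q−4)^3, MU_q = 3·(r−4)·(q−4)^2.
MRS = (1/3)·(q−4)/(r−4).
At (8, 25): MRS = 1.75.
That is, one extra unit of r is worth 1.75 units of q at the margin.

MRS = 1.75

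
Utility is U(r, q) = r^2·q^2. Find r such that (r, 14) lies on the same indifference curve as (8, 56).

U(8, 56) = 200704.
Set U(r, 14) = 200704 and solve.
With q = 14: 14^2 = 196, so r^2 = 200704/196 = 1024; taking the square root, r = 32.
Check: U(32, 14) = 200704.

r = 32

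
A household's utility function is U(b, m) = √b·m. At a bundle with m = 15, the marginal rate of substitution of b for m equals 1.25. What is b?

b = 6

MU_b = 0.5·b^(-0.5)·m and MU_m = √b.
MRS = MU_b/MU_m = (0.5)·m/b.
Substitute m = 15: MRS = 7.5/b. Setting 7.5/b = 1.25 gives b = 7.5/1.25 = 6.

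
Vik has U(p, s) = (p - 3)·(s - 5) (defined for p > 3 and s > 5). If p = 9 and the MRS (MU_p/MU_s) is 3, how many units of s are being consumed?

MU_p = (s−5), MU_s = (p−3).
MRS = (s−5)/(p−3).
Substitute p = 9: MRS = (s − 5)/6. Setting this equal to 3 gives s − 5 = 3·6 = 18, so s = 23.

s = 23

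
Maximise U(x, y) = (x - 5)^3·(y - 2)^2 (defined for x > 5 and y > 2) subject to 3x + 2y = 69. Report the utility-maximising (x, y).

MU_x = 3·(x−5)^2·(y−2)^2, MU_y = 2·(x−5)^3·(y−2).
MRS = (3/2)·(y−2)/(x−5).
Tangency: set MRS = p_x/p_y = 3/2 = 1.5.
So (3/2)·(y − 2)/(x − 5) = 1.5, i.e. (y − 2) = (x − 5).
Rewrite the budget in excess-of-subsistence terms: 3·(x − 5) + 2·(y − 2) = 69 − 3·5 − 2·2 = 50.
Substituting, 5·(x − 5) = 50, so x − 5 = 10 and x* = 15.
Then y − 2 = 10, so y* = 12.

x* = 15, y* = 12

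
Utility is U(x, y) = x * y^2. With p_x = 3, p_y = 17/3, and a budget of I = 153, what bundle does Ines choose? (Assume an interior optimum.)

x* = 17, y* = 18

MU_x = y^2 and MU_y = 2·x·y.
MRS = MU_x/MU_y = (1/2)·y/x.
Tangency: set MRS = p_x/p_y = 3/(17/3) = 9/17.
So (1/2)·y/x = 9/17, i.e. y = (18/17)·x.
Substitute into the budget 3·x + (17/3)·y = 153: 9·x = 153, so x* = 17.
Then y* = (18/17)·17 = 18.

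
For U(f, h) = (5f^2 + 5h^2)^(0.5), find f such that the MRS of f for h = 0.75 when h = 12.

f = 9

For CES with ρ = 2, MRS = (h/f)^(-1).
Setting (12/f)^(-1) = 0.75 gives 12/f = 4/3 and f = 9.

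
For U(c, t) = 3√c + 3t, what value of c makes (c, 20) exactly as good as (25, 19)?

c = 16

U(25, 19) = 72.
Set U(c, 20) = 72 and solve.
With t = 20: 3√c = 72 − 3·20 = 12, so √c = 4 and c = 16.
Check: U(16, 20) = 72.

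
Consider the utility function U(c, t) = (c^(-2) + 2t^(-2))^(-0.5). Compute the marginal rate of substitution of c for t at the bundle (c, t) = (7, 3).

MRS = 27/686

For CES with ρ = -2, MRS = (1/2)·(t/c)^3.
At (7, 3): MRS = 27/686.
So at (7, 3) the consumer would give up 27/686 units of t for one more unit of c.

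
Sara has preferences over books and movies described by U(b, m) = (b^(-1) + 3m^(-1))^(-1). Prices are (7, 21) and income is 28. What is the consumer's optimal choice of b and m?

b* = 1, m* = 1

For CES with ρ = -1, MRS = (1/3)·(m/b)^2.
Tangency: set MRS = p_b/p_m = 7/21 = 1/3.
So (m/b)^2 = 1; taking the square root, m/b = 1, i.e. m = b.
Substitute into the budget 7·b + 21·m = 28: 28·b = 28, so b* = 1 and m* = 1.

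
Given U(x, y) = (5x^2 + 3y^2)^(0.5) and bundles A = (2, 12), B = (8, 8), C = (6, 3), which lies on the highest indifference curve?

Evaluate utility at each bundle:
U(A) = 21.260.
U(B) = 22.627.
U(C) = 14.387.
Highest utility is B, so B ≻ A ≻ C.

Bundle B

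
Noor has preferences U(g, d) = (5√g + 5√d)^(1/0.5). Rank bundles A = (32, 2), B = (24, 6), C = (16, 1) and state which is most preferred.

Bundle B

Evaluate utility at each bundle:
U(A) = 1250.000.
U(B) = 1350.000.
U(C) = 625.000.
Highest utility is B, so B ≻ A ≻ C.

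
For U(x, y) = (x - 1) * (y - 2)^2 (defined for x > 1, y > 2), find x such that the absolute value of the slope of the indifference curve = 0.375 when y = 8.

x = 9

MU_x = (y−2)^2, MU_y = 2·(x−1)·(y−2).
MRS = (1/2)·(y−2)/(x−1).
Substitute y = 8: MRS = 3/(x − 1). Setting this equal to 0.375 gives x − 1 = 3/0.375 = 8, so x = 9.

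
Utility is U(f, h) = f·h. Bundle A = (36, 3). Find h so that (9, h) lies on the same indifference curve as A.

h = 12

U(36, 3) = 108.
Set U(9, h) = 108 and solve.
With f = 9: h = 108/9 = 12.
Check: U(9, 12) = 108.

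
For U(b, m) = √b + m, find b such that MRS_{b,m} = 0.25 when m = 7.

b = 4

MU_b = 1/(2√b), MU_m = 1.
MRS = 1/(2√b) ÷ 1.
MRS depends only on b: 0.5/√b = 0.25 ⇒ √b = 0.5/0.25 = 2 ⇒ b = 4.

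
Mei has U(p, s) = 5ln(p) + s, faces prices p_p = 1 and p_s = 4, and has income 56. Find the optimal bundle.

MU_p = 5/p, MU_s = 1.
MRS = 5/p ÷ 1.
Tangency: set MRS = p_p/p_s = 1/4 = 0.25.
MRS depends only on p: 5/p = 0.25 ⇒ p* = 5/0.25 = 20.
From the budget, 4·s = 56 − 1·20 = 36, so s* = 9.

p* = 20, s* = 9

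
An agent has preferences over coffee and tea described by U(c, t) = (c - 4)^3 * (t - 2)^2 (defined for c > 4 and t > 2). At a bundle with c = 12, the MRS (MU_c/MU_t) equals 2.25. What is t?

t = 14

MU_c = 3·(c−4)^2·(t−2)^2, MU_t = 2·(c−4)^3·(t−2).
MRS = (3/2)·(t−2)/(c−4).
Substitute c = 12: MRS = (t − 2)/(16/3). Setting this equal to 2.25 gives t − 2 = 2.25·(16/3) = 12, so t = 14.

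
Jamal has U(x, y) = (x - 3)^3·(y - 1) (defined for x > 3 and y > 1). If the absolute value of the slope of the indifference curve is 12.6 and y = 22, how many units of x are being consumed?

x = 8

MU_x = 3·(x−3)^2·(y−1), MU_y = (x−3)^3.
MRS = (3/1)·(y−1)/(x−3).
Substitute y = 22: MRS = 63/(x − 3). Setting this equal to 12.6 gives x − 3 = 63/12.6 = 5, so x = 8.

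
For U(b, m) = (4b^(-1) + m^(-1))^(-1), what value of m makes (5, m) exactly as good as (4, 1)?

U depends on (b, m) only through S = 4b^(-1) + m^(-1), so equal utility means equal S. At (4, 1): S = 2.
With b = 5: 4·5^(-1) = 0.8, so m^(-1) = 2 − 0.8 = 1.2.
Hence m = 1/1.2 = 5/6.
Check: U(5, 5/6) = 0.5.

m = 5/6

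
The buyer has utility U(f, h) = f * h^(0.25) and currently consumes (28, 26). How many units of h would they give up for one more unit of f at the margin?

MU_f = h^(0.25) and MU_h = 0.25·f·h^(-0.75).
MRS = MU_f/MU_h = (4)·h/f.
At (28, 26): MRS = 26/7.
That is, one extra unit of f is worth 26/7 units of h at the margin.

MRS = 26/7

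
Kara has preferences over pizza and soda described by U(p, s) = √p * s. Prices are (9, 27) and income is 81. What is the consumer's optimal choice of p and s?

MU_p = 0.5·p^(-0.5)·s and MU_s = √p.
MRS = MU_p/MU_s = (0.5)·s/p.
Tangency: set MRS = p_p/p_s = 9/27 = 1/3.
So (0.5)·s/p = 1/3, i.e. s = (2/3)·p.
Substitute into the budget 9·p + 27·s = 81: 27·p = 81, so p* = 3.
Then s* = (2/3)·3 = 2.

p* = 3, s* = 2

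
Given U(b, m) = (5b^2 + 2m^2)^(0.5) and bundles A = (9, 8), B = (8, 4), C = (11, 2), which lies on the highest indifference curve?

Bundle C

Evaluate utility at each bundle:
U(A) = 23.087.
U(B) = 18.762.
U(C) = 24.759.
Highest utility is C, so C ≻ A ≻ B.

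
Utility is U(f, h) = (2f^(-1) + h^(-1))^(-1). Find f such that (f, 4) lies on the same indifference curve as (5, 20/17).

U depends on (f, h) only through S = 2f^(-1) + h^(-1), so equal utility means equal S. At (5, 20/17): S = 1.25.
With h = 4: 4^(-1) = 0.25, so 2f^(-1) = 1.25 − 0.25 = 1, i.e. f^(-1) = 0.5.
Hence f = 1/0.5 = 2.
Check: U(2, 4) = 0.8.

f = 2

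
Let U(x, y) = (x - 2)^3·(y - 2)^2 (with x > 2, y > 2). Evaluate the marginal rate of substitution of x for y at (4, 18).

MRS = 12

MU_x = 3·(x−2)^2·(y−2)^2, MU_y = 2·(x−2)^3·(y−2).
MRS = (3/2)·(y−2)/(x−2).
At (4, 18): MRS = 12.
So at (4, 18) the consumer would give up 12 units of y for one more unit of x.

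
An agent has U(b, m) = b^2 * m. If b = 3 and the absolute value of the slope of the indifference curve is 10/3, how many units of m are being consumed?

MU_b = 2·b·m and MU_m = b^2.
MRS = MU_b/MU_m = (2/1)·m/b.
Substitute b = 3: MRS = m/1.5. Setting m/1.5 = 10/3 gives m = (10/3)·1.5 = 5.

m = 5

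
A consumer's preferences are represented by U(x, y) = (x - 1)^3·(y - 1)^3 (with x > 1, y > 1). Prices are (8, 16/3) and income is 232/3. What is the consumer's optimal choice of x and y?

x* = 5, y* = 7

MU_x = 3·(x−1)^2·(y−1)^3, MU_y = 3·(x−1)^3·(y−1)^2.
MRS = (y−1)/(x−1).
Tangency: set MRS = p_x/p_y = 8/(16/3) = 1.5.
So (y − 1)/(x − 1) = 1.5, i.e. (y − 1) = 1.5·(x − 1).
Rewrite the budget in excess-of-subsistence terms: 8·(x − 1) + (16/3)·(y − 1) = 232/3 − 8·1 − (16/3)·1 = 64.
Substituting, 16·(x − 1) = 64, so x − 1 = 4 and x* = 5.
Then y − 1 = 1.5·4 = 6, so y* = 7.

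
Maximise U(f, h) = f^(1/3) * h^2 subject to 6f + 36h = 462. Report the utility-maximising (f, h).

MU_f = 1/3·f^(-2/3)·h^2 and MU_h = 2·f^(1/3)·h.
MRS = MU_f/MU_h = (1/6)·h/f.
Tangency: set MRS = p_f/p_h = 6/36 = 1/6.
So (1/6)·h/f = 1/6, i.e. h = f.
Substitute into the budget 6·f + 36·h = 462: 42·f = 462, so f* = 11.
Then h* = 11.

f* = 11, h* = 11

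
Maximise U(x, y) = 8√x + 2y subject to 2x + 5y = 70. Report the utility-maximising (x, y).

x* = 25, y* = 4

MU_x = 8/(2√x), MU_y = 2.
MRS = 8/(2√x) ÷ 2.
Tangency: set MRS = p_x/p_y = 2/5 = 0.4.
MRS depends only on x: 2/√x = 0.4 ⇒ √x = 2/0.4 = 5 ⇒ x* = 25.
From the budget, 5·y = 70 − 2·25 = 20, so y* = 4.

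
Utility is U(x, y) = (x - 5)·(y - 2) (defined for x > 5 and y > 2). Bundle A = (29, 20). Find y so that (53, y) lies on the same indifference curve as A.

y = 11

U(29, 20) = 432.
Set U(53, y) = 432 and solve.
With x = 53: (53 − 5) = 48, so (y − 2) = 432/48 = 9.
So y = 2 + 9 = 11.
Check: U(53, 11) = 432.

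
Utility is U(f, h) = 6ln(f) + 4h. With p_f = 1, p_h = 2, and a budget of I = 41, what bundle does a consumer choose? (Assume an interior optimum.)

f* = 3, h* = 19

MU_f = 6/f, MU_h = 4.
MRS = 6/f ÷ 4.
Tangency: set MRS = p_f/p_h = 1/2 = 0.5.
MRS depends only on f: 1.5/f = 0.5 ⇒ f* = 1.5/0.5 = 3.
From the budget, 2·h = 41 − 1·3 = 38, so h* = 19.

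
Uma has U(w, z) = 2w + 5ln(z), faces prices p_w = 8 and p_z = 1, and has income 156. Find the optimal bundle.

MU_w = 2, MU_z = 5/z.
MRS = 2 ÷ (5/z).
Tangency: set MRS = p_w/p_z = 8/1 = 8.
MRS depends only on z: 0.4·z = 8 ⇒ z* = 8/0.4 = 20.
From the budget, 8·w = 156 − 1·20 = 136, so w* = 17.

w* = 17, z* = 20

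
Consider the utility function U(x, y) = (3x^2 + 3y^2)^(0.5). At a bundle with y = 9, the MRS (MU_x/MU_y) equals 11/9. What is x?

For CES with ρ = 2, MRS = (y/x)^(-1).
Setting (9/x)^(-1) = 11/9 gives 9/x = 9/11 and x = 11.

x = 11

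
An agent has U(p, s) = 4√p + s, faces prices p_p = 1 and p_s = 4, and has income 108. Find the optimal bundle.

MU_p = 4/(2√p), MU_s = 1.
MRS = 4/(2√p) ÷ 1.
Tangency: set MRS = p_p/p_s = 1/4 = 0.25.
MRS depends only on p: 2/√p = 0.25 ⇒ √p = 2/0.25 = 8 ⇒ p* = 64.
From the budget, 4·s = 108 − 1·64 = 44, so s* = 11.

p* = 64, s* = 11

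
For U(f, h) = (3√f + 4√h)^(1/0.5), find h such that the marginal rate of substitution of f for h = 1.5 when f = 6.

h = 24

For CES with ρ = 0.5, MRS = (3/4)·√(h/f).
Setting (3/4)·√(h/6) = 1.5 gives √(h/6) = 2, so h/6 = 4 and h = 24.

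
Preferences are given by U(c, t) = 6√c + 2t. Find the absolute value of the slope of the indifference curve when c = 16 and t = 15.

MRS = 0.375

MU_c = 6/(2√c), MU_t = 2.
MRS = 6/(2√c) ÷ 2.
At (16, 15): MRS = 0.375.
The indifference curve has slope −0.375 at this bundle.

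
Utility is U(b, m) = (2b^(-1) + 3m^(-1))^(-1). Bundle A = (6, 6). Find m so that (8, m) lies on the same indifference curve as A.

U depends on (b, m) only through S = 2b^(-1) + 3m^(-1), so equal utility means equal S. At (6, 6): S = 5/6.
With b = 8: 2·8^(-1) = 0.25, so 3m^(-1) = 5/6 − 0.25 = 7/12, i.e. m^(-1) = 7/36.
Hence m = 1/(7/36) = 36/7.
Check: U(8, 36/7) = 1.2.

m = 36/7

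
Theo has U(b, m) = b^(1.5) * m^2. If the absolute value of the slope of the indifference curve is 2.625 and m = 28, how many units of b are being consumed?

MU_b = 1.5·√b·m^2 and MU_m = 2·b^(1.5)·m.
MRS = MU_b/MU_m = (0.75)·m/b.
Substitute m = 28: MRS = 21/b. Setting 21/b = 2.625 gives b = 21/2.625 = 8.

b = 8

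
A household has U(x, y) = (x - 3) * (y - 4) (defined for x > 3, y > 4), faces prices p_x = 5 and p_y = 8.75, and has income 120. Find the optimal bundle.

x* = 10, y* = 8

MU_x = (y−4), MU_y = (x−3).
MRS = (y−4)/(x−3).
Tangency: set MRS = p_x/p_y = 5/8.75 = 4/7.
So (y − 4)/(x − 3) = 4/7, i.e. (y − 4) = (4/7)·(x − 3).
Rewrite the budget in excess-of-subsistence terms: 5·(x − 3) + 8.75·(y − 4) = 120 − 5·3 − 8.75·4 = 70.
Substituting, 10·(x − 3) = 70, so x − 3 = 7 and x* = 10.
Then y − 4 = (4/7)·7 = 4, so y* = 8.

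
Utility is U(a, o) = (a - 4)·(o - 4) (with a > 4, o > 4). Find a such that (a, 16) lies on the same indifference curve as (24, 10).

U(24, 10) = 120.
Set U(a, 16) = 120 and solve.
With o = 16: (16 − 4) = 12, so (a − 4) = 120/12 = 10.
So a = 4 + 10 = 14.
Check: U(14, 16) = 120.

a = 14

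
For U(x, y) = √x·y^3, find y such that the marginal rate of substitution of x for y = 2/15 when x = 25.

y = 20

MU_x = 0.5·x^(-0.5)·y^3 and MU_y = 3·√x·y^2.
MRS = MU_x/MU_y = (1/6)·y/x.
Substitute x = 25: MRS = y/150. Setting y/150 = 2/15 gives y = (2/15)·150 = 20.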